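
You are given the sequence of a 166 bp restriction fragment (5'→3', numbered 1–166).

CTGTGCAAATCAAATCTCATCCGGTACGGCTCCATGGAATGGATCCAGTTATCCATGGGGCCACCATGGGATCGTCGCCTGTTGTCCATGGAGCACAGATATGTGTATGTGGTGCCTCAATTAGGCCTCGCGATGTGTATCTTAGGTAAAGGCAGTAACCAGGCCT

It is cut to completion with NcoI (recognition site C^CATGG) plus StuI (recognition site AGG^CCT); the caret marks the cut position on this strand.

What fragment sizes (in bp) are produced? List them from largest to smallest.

39, 38, 32, 22, 21, 11, 3 bp

NcoI sites (CCATGG) start at positions 32, 53, 64, 86.
NcoI cuts after the first base of each site, so after positions 32, 53, 64, 86.
StuI sites (AGGCCT) start at positions 123, 161.
StuI cuts after base 3 of each site, so after positions 125, 163.
Combined cut positions: 32, 53, 64, 86, 125, 163.
Linear molecule, 6 cuts → 7 fragments:
  1–32 → 32 bp
  33–53 → 21 bp
  54–64 → 11 bp
  65–86 → 22 bp
  87–125 → 39 bp
  126–163 → 38 bp
  164–166 → 3 bp
Sorted largest to smallest: 39, 38, 32, 22, 21, 11, 3 bp.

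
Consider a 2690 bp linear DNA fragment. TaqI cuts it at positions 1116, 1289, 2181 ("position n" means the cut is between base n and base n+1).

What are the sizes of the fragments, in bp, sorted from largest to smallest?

Linear molecule, 3 cuts → 4 fragments:
  1116 − 0 = 1116 bp
  1289 − 1116 = 173 bp
  2181 − 1289 = 892 bp
  2690 − 2181 = 509 bp
Sorted largest to smallest: 1116, 892, 509, 173 bp.

1116, 892, 509, 173 bp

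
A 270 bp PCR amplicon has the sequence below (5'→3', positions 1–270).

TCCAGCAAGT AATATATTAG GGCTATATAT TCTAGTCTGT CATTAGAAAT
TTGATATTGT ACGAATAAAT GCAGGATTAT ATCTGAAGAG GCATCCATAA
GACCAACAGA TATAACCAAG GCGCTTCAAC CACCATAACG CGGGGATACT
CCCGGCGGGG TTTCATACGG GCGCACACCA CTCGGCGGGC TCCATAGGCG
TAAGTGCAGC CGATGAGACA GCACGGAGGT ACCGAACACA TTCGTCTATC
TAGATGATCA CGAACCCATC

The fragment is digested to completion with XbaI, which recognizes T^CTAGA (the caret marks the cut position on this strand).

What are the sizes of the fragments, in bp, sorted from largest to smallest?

The XbaI site (TCTAGA) starts at position 249.
XbaI cuts after the first base of each site, so after position 249.
Linear molecule, 1 cut → 2 fragments:
  1–249 → 249 bp
  250–270 → 21 bp
Sorted largest to smallest: 249, 21 bp.

249, 21 bp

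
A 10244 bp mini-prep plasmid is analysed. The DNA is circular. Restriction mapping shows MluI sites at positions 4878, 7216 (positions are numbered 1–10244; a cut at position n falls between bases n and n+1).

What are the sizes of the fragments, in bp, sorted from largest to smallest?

7906, 2338 bp

Circular molecule, 2 cuts → 2 fragments:
  7216 − 4878 = 2338 bp
  wrap: 10244 − 7216 + 4878 = 7906 bp
Sorted largest to smallest: 7906, 2338 bp.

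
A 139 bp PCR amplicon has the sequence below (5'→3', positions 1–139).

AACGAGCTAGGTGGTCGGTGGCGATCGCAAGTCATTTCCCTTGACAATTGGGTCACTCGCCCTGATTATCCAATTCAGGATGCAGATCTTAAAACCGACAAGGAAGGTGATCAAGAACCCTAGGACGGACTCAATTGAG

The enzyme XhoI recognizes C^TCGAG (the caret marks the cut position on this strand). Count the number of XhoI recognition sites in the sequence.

No occurrence of CTCGAG is present in the sequence.
XhoI does not cut: 0 sites.

0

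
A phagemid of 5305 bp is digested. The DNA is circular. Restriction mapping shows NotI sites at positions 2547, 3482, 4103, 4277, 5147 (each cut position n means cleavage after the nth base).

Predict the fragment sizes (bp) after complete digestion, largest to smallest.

Circular molecule, 5 cuts → 5 fragments:
  3482 − 2547 = 935 bp
  4103 − 3482 = 621 bp
  4277 − 4103 = 174 bp
  5147 − 4277 = 870 bp
  wrap: 5305 − 5147 + 2547 = 2705 bp
Sorted largest to smallest: 2705, 935, 870, 621, 174 bp.

2705, 935, 870, 621, 174 bp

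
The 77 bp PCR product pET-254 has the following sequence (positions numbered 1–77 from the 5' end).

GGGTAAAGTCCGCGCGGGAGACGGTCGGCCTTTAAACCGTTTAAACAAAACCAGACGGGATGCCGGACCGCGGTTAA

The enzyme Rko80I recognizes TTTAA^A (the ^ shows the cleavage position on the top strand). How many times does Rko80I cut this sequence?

2

TTTAAA occurs starting at positions 31, 40.
Rko80I cuts at 2 sites.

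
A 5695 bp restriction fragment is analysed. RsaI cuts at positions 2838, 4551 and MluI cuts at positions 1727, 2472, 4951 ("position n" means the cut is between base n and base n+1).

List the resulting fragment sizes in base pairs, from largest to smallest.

1727, 1713, 745, 744, 400, 366 bp

Combined cut positions (sorted): 1727, 2472, 2838, 4551, 4951.
Linear molecule, 5 cuts → 6 fragments:
  1727 − 0 = 1727 bp
  2472 − 1727 = 745 bp
  2838 − 2472 = 366 bp
  4551 − 2838 = 1713 bp
  4951 − 4551 = 400 bp
  5695 − 4951 = 744 bp
Sorted largest to smallest: 1727, 1713, 745, 744, 400, 366 bp.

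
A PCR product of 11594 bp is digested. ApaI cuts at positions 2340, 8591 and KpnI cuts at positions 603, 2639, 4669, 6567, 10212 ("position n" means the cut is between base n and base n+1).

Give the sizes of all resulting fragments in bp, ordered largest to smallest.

2030, 2024, 1898, 1737, 1621, 1382, 603, 299 bp

Combined cut positions (sorted): 603, 2340, 2639, 4669, 6567, 8591, 10212.
Linear molecule, 7 cuts → 8 fragments:
  603 − 0 = 603 bp
  2340 − 603 = 1737 bp
  2639 − 2340 = 299 bp
  4669 − 2639 = 2030 bp
  6567 − 4669 = 1898 bp
  8591 − 6567 = 2024 bp
  10212 − 8591 = 1621 bp
  11594 − 10212 = 1382 bp
Sorted largest to smallest: 2030, 2024, 1898, 1737, 1621, 1382, 603, 299 bp.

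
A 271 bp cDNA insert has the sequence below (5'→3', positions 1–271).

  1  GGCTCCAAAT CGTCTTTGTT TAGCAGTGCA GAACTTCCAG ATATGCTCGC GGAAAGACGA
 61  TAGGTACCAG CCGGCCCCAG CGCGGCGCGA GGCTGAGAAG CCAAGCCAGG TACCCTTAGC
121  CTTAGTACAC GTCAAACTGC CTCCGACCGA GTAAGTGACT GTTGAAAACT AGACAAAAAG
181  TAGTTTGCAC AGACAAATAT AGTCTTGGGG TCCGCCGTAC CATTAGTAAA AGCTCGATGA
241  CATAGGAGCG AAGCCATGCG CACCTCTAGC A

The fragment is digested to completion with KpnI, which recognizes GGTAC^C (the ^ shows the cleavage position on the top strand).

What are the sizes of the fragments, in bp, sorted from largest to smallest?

KpnI sites (GGTACC) start at positions 63, 109.
KpnI cuts after base 5 of each site (before the last base), so after positions 67, 113.
Linear molecule, 2 cuts → 3 fragments:
  1–67 → 67 bp
  68–113 → 46 bp
  114–271 → 158 bp
Sorted largest to smallest: 158, 67, 46 bp.

158, 67, 46 bp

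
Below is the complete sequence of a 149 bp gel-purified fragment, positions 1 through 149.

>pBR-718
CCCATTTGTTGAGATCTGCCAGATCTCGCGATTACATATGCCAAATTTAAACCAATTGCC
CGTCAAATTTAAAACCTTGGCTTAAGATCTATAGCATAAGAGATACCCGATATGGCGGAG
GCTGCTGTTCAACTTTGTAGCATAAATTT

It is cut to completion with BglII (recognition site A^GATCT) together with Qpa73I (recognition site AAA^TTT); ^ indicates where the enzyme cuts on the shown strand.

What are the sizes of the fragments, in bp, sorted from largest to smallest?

61, 24, 22, 18, 12, 9, 3 bp

BglII sites (AGATCT) start at positions 12, 21, 85.
BglII cuts after the first base of each site, so after positions 12, 21, 85.
Qpa73I sites (AAATTT) start at positions 43, 65, 144.
Qpa73I cuts after base 3 of each site, so after positions 45, 67, 146.
Combined cut positions: 12, 21, 45, 67, 85, 146.
Linear molecule, 6 cuts → 7 fragments:
  1–12 → 12 bp
  13–21 → 9 bp
  22–45 → 24 bp
  46–67 → 22 bp
  68–85 → 18 bp
  86–146 → 61 bp
  147–149 → 3 bp
Sorted largest to smallest: 61, 24, 22, 18, 12, 9, 3 bp.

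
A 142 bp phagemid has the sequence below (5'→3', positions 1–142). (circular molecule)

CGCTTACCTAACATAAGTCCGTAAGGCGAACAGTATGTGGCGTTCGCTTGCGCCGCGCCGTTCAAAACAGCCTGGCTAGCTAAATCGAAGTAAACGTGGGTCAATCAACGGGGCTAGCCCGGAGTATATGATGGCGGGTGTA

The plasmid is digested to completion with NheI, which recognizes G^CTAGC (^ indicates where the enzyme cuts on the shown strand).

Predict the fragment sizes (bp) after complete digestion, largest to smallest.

NheI sites (GCTAGC) start at positions 75, 113.
NheI cuts after the first base of each site, so after positions 75, 113.
Circular molecule, 2 cuts → 2 fragments:
  76–113 → 38 bp
  114–142 then 1–75 → 29 + 75 = 104 bp
Sorted largest to smallest: 104, 38 bp.

104, 38 bp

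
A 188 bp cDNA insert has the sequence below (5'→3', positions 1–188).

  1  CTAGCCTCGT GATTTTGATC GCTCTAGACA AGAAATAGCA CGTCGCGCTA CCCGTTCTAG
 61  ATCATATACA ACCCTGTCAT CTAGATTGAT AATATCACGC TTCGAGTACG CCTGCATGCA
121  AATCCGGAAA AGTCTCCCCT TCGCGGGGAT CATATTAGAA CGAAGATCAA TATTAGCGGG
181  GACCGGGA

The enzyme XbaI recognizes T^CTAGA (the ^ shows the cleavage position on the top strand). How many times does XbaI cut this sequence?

TCTAGA occurs starting at positions 23, 56, 80.
XbaI cuts at 3 sites.

3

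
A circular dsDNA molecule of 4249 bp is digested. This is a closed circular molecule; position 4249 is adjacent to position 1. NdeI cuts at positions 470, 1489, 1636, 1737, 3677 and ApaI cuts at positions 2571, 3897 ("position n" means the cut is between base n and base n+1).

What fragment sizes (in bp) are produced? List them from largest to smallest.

1106, 1019, 834, 822, 220, 147, 101 bp

Combined cut positions (sorted): 470, 1489, 1636, 1737, 2571, 3677, 3897.
Circular molecule, 7 cuts → 7 fragments:
  1489 − 470 = 1019 bp
  1636 − 1489 = 147 bp
  1737 − 1636 = 101 bp
  2571 − 1737 = 834 bp
  3677 − 2571 = 1106 bp
  3897 − 3677 = 220 bp
  wrap: 4249 − 3897 + 470 = 822 bp
Sorted largest to smallest: 1106, 1019, 834, 822, 220, 147, 101 bp.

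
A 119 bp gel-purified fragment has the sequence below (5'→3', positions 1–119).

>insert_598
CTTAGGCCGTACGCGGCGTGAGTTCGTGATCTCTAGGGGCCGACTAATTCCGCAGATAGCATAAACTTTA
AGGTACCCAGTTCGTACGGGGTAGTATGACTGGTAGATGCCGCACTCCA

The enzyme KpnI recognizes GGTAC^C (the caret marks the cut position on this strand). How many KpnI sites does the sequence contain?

1

GGTACC occurs starting at position 72.
KpnI cuts at 1 site.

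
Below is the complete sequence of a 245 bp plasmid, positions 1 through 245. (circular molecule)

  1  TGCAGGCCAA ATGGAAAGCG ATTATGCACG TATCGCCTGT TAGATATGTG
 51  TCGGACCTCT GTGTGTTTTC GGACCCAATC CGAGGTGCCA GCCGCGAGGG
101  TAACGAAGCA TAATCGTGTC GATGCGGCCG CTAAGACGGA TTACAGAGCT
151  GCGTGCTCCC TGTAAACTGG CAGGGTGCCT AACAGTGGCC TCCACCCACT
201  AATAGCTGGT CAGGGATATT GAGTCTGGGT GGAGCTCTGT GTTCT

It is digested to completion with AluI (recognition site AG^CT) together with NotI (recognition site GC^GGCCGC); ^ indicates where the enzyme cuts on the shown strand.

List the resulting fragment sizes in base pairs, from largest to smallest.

136, 57, 29, 23 bp

AluI sites (AGCT) start at positions 147, 204, 233.
AluI cuts after base 2 of each site, so after positions 148, 205, 234.
The NotI site (GCGGCCGC) starts at position 124.
NotI cuts after base 2 of each site, so after position 125.
Combined cut positions: 125, 148, 205, 234.
Circular molecule, 4 cuts → 4 fragments:
  126–148 → 23 bp
  149–205 → 57 bp
  206–234 → 29 bp
  235–245 then 1–125 → 11 + 125 = 136 bp
Sorted largest to smallest: 136, 57, 29, 23 bp.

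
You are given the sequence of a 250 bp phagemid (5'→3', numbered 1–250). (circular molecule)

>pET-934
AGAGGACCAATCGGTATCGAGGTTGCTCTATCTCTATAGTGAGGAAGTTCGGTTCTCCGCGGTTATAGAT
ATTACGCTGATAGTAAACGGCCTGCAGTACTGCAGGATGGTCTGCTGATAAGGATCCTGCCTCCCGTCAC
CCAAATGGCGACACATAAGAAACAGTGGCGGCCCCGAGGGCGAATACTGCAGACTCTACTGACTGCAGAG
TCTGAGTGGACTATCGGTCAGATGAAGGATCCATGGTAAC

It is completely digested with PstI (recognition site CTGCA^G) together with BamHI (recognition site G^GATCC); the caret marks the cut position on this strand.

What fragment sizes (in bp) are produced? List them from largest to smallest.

109, 69, 30, 18, 16, 8 bp

PstI sites (CTGCAG) start at positions 92, 100, 187, 203.
PstI cuts after base 5 of each site (before the last base), so after positions 96, 104, 191, 207.
BamHI sites (GGATCC) start at positions 122, 237.
BamHI cuts after the first base of each site, so after positions 122, 237.
Combined cut positions: 96, 104, 122, 191, 207, 237.
Circular molecule, 6 cuts → 6 fragments:
  97–104 → 8 bp
  105–122 → 18 bp
  123–191 → 69 bp
  192–207 → 16 bp
  208–237 → 30 bp
  238–250 then 1–96 → 13 + 96 = 109 bp
Sorted largest to smallest: 109, 69, 30, 18, 16, 8 bp.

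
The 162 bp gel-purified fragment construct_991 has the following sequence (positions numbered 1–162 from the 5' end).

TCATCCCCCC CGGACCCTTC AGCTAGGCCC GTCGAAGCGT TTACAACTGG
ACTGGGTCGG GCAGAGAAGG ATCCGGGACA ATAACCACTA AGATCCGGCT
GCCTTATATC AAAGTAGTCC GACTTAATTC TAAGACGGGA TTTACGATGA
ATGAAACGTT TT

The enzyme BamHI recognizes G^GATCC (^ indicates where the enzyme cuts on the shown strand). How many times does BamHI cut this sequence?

GGATCC occurs starting at position 69.
BamHI cuts at 1 site.

1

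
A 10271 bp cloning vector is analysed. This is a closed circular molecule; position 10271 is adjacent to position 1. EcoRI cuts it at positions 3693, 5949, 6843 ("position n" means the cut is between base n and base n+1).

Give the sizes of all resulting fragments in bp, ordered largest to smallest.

7121, 2256, 894 bp

Circular molecule, 3 cuts → 3 fragments:
  5949 − 3693 = 2256 bp
  6843 − 5949 = 894 bp
  wrap: 10271 − 6843 + 3693 = 7121 bp
Sorted largest to smallest: 7121, 2256, 894 bp.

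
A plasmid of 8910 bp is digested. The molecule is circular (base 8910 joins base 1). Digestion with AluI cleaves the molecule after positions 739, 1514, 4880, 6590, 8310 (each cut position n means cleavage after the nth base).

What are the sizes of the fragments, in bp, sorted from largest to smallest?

3366, 1720, 1710, 1339, 775 bp

Circular molecule, 5 cuts → 5 fragments:
  1514 − 739 = 775 bp
  4880 − 1514 = 3366 bp
  6590 − 4880 = 1710 bp
  8310 − 6590 = 1720 bp
  wrap: 8910 − 8310 + 739 = 1339 bp
Sorted largest to smallest: 3366, 1720, 1710, 1339, 775 bp.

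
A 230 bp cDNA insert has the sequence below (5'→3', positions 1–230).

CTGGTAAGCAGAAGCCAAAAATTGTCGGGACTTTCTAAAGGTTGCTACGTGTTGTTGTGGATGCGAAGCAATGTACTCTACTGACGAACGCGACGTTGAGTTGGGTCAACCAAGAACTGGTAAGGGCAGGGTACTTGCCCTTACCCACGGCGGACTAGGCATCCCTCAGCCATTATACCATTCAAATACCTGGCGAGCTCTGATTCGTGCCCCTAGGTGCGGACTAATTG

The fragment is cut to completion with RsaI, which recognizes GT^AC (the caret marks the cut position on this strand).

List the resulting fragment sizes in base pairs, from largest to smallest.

98, 74, 58 bp

RsaI sites (GTAC) start at positions 73, 131.
RsaI cuts after base 2 of each site, so after positions 74, 132.
Linear molecule, 2 cuts → 3 fragments:
  1–74 → 74 bp
  75–132 → 58 bp
  133–230 → 98 bp
Sorted largest to smallest: 98, 74, 58 bp.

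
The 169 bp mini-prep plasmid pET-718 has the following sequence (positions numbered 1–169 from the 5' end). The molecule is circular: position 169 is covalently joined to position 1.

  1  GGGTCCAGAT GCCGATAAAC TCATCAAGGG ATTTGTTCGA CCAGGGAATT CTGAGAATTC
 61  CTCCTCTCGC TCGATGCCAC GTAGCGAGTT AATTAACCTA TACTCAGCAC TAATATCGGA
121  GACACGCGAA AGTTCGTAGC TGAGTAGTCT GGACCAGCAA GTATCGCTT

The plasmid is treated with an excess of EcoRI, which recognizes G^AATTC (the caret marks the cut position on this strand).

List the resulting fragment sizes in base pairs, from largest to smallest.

EcoRI sites (GAATTC) start at positions 46, 55.
EcoRI cuts after the first base of each site, so after positions 46, 55.
Circular molecule, 2 cuts → 2 fragments:
  47–55 → 9 bp
  56–169 then 1–46 → 114 + 46 = 160 bp
Sorted largest to smallest: 160, 9 bp.

160, 9 bp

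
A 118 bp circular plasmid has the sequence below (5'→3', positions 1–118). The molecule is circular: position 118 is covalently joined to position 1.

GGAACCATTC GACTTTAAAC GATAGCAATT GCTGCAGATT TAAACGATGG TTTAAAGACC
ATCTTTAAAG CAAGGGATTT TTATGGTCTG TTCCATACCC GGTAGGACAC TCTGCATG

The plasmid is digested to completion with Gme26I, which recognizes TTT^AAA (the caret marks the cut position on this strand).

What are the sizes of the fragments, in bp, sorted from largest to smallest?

Gme26I sites (TTTAAA) start at positions 14, 39, 51, 64.
Gme26I cuts after base 3 of each site, so after positions 16, 41, 53, 66.
Circular molecule, 4 cuts → 4 fragments:
  17–41 → 25 bp
  42–53 → 12 bp
  54–66 → 13 bp
  67–118 then 1–16 → 52 + 16 = 68 bp
Sorted largest to smallest: 68, 25, 13, 12 bp.

68, 25, 13, 12 bp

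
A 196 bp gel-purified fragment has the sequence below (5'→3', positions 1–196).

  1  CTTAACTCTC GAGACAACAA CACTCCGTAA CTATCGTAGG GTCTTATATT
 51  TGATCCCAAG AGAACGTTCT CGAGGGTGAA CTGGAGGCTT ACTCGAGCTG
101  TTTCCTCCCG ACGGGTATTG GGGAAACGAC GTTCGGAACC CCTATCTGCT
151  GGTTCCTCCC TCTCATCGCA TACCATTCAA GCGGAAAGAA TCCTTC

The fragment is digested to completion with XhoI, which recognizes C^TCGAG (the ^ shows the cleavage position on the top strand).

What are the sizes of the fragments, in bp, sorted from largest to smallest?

104, 61, 23, 8 bp

XhoI sites (CTCGAG) start at positions 8, 69, 92.
XhoI cuts after the first base of each site, so after positions 8, 69, 92.
Linear molecule, 3 cuts → 4 fragments:
  1–8 → 8 bp
  9–69 → 61 bp
  70–92 → 23 bp
  93–196 → 104 bp
Sorted largest to smallest: 104, 61, 23, 8 bp.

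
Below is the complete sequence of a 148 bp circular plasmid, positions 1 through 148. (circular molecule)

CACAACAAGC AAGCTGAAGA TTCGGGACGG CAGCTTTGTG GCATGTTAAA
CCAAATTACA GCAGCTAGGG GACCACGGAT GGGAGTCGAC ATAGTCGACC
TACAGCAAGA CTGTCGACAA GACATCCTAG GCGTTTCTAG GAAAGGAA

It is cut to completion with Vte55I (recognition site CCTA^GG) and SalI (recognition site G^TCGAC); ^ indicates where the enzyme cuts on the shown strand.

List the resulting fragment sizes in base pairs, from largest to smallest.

The Vte55I site (CCTAGG) starts at position 126.
Vte55I cuts after base 4 of each site, so after position 129.
SalI sites (GTCGAC) start at positions 85, 94, 113.
SalI cuts after the first base of each site, so after positions 85, 94, 113.
Combined cut positions: 85, 94, 113, 129.
Circular molecule, 4 cuts → 4 fragments:
  86–94 → 9 bp
  95–113 → 19 bp
  114–129 → 16 bp
  130–148 then 1–85 → 19 + 85 = 104 bp
Sorted largest to smallest: 104, 19, 16, 9 bp.

104, 19, 16, 9 bp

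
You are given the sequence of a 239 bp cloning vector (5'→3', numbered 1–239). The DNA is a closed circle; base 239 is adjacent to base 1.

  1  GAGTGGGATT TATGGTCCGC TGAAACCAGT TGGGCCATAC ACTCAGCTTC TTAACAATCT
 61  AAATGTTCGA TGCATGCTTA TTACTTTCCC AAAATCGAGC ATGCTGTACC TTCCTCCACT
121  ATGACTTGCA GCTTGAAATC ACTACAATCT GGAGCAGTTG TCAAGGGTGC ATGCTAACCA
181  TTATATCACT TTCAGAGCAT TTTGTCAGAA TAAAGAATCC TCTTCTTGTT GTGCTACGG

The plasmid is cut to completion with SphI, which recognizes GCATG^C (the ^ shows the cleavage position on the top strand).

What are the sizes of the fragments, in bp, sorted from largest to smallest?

142, 70, 27 bp

SphI sites (GCATGC) start at positions 72, 99, 169.
SphI cuts after base 5 of each site (before the last base), so after positions 76, 103, 173.
Circular molecule, 3 cuts → 3 fragments:
  77–103 → 27 bp
  104–173 → 70 bp
  174–239 then 1–76 → 66 + 76 = 142 bp
Sorted largest to smallest: 142, 70, 27 bp.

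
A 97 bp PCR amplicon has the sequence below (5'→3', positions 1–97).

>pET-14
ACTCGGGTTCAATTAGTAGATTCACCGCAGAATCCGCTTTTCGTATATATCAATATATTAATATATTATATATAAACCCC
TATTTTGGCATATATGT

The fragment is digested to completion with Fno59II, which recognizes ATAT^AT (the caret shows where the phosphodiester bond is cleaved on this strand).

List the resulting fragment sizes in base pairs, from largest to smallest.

Fno59II sites (ATATAT) start at positions 45, 53, 61, 68, 90.
Fno59II cuts after base 4 of each site, so after positions 48, 56, 64, 71, 93.
Linear molecule, 5 cuts → 6 fragments:
  1–48 → 48 bp
  49–56 → 8 bp
  57–64 → 8 bp
  65–71 → 7 bp
  72–93 → 22 bp
  94–97 → 4 bp
Sorted largest to smallest: 48, 22, 8, 8, 7, 4 bp.

48, 22, 8, 8, 7, 4 bp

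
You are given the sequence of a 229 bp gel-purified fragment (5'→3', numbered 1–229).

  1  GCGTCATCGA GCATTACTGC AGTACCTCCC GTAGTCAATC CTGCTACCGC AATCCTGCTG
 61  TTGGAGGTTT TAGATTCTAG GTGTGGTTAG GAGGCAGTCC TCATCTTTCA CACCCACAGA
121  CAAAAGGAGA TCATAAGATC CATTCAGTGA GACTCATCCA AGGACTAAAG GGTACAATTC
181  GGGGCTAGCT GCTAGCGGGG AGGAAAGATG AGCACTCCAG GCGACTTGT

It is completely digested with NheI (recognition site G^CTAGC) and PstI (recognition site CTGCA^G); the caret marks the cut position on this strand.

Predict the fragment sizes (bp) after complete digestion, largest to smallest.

163, 38, 21, 7 bp

NheI sites (GCTAGC) start at positions 184, 191.
NheI cuts after the first base of each site, so after positions 184, 191.
The PstI site (CTGCAG) starts at position 17.
PstI cuts after base 5 of each site (before the last base), so after position 21.
Combined cut positions: 21, 184, 191.
Linear molecule, 3 cuts → 4 fragments:
  1–21 → 21 bp
  22–184 → 163 bp
  185–191 → 7 bp
  192–229 → 38 bp
Sorted largest to smallest: 163, 38, 21, 7 bp.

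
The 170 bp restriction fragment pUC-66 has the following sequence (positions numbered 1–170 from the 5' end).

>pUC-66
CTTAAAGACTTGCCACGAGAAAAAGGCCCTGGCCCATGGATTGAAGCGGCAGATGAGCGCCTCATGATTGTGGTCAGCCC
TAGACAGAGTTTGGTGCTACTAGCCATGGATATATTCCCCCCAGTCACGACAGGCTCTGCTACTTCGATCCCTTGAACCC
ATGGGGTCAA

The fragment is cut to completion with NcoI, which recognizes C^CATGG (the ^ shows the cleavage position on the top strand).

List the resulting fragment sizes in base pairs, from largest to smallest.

NcoI sites (CCATGG) start at positions 34, 104, 159.
NcoI cuts after the first base of each site, so after positions 34, 104, 159.
Linear molecule, 3 cuts → 4 fragments:
  1–34 → 34 bp
  35–104 → 70 bp
  105–159 → 55 bp
  160–170 → 11 bp
Sorted largest to smallest: 70, 55, 34, 11 bp.

70, 55, 34, 11 bp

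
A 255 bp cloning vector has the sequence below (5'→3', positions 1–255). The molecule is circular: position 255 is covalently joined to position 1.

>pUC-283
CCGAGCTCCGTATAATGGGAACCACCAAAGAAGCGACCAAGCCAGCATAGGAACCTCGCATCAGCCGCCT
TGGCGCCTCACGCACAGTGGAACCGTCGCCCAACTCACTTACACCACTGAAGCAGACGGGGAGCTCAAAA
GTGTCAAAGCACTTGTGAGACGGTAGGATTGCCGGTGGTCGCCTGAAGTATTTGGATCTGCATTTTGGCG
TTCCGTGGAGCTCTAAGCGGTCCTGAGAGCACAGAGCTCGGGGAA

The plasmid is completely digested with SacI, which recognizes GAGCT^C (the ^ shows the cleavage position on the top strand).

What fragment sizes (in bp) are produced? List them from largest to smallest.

128, 87, 26, 14 bp

SacI sites (GAGCTC) start at positions 3, 131, 218, 244.
SacI cuts after base 5 of each site (before the last base), so after positions 7, 135, 222, 248.
Circular molecule, 4 cuts → 4 fragments:
  8–135 → 128 bp
  136–222 → 87 bp
  223–248 → 26 bp
  249–255 then 1–7 → 7 + 7 = 14 bp
Sorted largest to smallest: 128, 87, 26, 14 bp.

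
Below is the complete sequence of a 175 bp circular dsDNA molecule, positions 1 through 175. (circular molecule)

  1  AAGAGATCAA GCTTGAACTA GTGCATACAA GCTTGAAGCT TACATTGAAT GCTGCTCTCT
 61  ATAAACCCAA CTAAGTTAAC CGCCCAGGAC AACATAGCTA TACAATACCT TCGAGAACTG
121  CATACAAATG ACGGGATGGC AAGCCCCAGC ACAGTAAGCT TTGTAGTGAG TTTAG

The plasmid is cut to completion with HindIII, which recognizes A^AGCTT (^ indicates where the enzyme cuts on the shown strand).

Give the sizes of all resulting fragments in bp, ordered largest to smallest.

120, 28, 20, 7 bp

HindIII sites (AAGCTT) start at positions 9, 29, 36, 156.
HindIII cuts after the first base of each site, so after positions 9, 29, 36, 156.
Circular molecule, 4 cuts → 4 fragments:
  10–29 → 20 bp
  30–36 → 7 bp
  37–156 → 120 bp
  157–175 then 1–9 → 19 + 9 = 28 bp
Sorted largest to smallest: 120, 28, 20, 7 bp.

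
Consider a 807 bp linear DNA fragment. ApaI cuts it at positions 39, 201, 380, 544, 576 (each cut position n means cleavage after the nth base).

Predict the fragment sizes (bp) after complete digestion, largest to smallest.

231, 179, 164, 162, 39, 32 bp

Linear molecule, 5 cuts → 6 fragments:
  39 − 0 = 39 bp
  201 − 39 = 162 bp
  380 − 201 = 179 bp
  544 − 380 = 164 bp
  576 − 544 = 32 bp
  807 − 576 = 231 bp
Sorted largest to smallest: 231, 179, 164, 162, 39, 32 bp.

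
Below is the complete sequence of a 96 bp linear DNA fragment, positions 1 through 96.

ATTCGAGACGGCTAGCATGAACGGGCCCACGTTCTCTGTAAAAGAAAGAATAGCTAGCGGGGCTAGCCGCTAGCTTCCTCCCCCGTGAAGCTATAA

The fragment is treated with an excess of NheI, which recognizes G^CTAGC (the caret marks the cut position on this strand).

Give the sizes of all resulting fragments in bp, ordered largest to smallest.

NheI sites (GCTAGC) start at positions 11, 53, 62, 69.
NheI cuts after the first base of each site, so after positions 11, 53, 62, 69.
Linear molecule, 4 cuts → 5 fragments:
  1–11 → 11 bp
  12–53 → 42 bp
  54–62 → 9 bp
  63–69 → 7 bp
  70–96 → 27 bp
Sorted largest to smallest: 42, 27, 11, 9, 7 bp.

42, 27, 11, 9, 7 bp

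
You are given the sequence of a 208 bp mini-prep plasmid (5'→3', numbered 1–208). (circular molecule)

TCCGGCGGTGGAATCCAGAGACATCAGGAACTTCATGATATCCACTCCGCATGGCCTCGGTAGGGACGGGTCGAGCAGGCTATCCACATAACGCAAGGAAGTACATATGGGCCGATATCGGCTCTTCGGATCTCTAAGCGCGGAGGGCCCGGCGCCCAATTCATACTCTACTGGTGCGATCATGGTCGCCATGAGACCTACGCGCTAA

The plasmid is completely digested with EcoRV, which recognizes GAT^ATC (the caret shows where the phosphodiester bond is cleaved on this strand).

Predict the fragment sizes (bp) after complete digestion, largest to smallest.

131, 77 bp

EcoRV sites (GATATC) start at positions 37, 114.
EcoRV cuts after base 3 of each site, so after positions 39, 116.
Circular molecule, 2 cuts → 2 fragments:
  40–116 → 77 bp
  117–208 then 1–39 → 92 + 39 = 131 bp
Sorted largest to smallest: 131, 77 bp.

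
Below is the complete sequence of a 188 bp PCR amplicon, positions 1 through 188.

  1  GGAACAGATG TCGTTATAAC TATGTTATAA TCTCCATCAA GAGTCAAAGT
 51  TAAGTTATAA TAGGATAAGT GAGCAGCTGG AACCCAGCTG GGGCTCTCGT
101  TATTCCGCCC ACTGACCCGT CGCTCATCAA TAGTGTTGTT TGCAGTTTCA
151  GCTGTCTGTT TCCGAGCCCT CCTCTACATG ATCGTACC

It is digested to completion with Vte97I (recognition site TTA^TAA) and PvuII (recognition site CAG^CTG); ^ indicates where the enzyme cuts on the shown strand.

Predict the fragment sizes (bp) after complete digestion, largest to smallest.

64, 37, 30, 19, 16, 11, 11 bp

Vte97I sites (TTATAA) start at positions 14, 25, 55.
Vte97I cuts after base 3 of each site, so after positions 16, 27, 57.
PvuII sites (CAGCTG) start at positions 74, 85, 149.
PvuII cuts after base 3 of each site, so after positions 76, 87, 151.
Combined cut positions: 16, 27, 57, 76, 87, 151.
Linear molecule, 6 cuts → 7 fragments:
  1–16 → 16 bp
  17–27 → 11 bp
  28–57 → 30 bp
  58–76 → 19 bp
  77–87 → 11 bp
  88–151 → 64 bp
  152–188 → 37 bp
Sorted largest to smallest: 64, 37, 30, 19, 16, 11, 11 bp.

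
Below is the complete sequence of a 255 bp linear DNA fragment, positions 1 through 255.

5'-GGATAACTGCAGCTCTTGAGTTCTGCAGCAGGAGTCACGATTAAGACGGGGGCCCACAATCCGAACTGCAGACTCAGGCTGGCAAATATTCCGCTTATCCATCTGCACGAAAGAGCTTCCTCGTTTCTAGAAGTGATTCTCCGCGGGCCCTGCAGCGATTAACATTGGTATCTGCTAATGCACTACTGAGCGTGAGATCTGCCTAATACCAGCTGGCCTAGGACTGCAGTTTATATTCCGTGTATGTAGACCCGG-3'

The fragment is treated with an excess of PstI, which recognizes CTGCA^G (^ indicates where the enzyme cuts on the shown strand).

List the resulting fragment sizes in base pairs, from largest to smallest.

84, 74, 43, 27, 16, 11 bp

PstI sites (CTGCAG) start at positions 7, 23, 66, 150, 224.
PstI cuts after base 5 of each site (before the last base), so after positions 11, 27, 70, 154, 228.
Linear molecule, 5 cuts → 6 fragments:
  1–11 → 11 bp
  12–27 → 16 bp
  28–70 → 43 bp
  71–154 → 84 bp
  155–228 → 74 bp
  229–255 → 27 bp
Sorted largest to smallest: 84, 74, 43, 27, 16, 11 bp.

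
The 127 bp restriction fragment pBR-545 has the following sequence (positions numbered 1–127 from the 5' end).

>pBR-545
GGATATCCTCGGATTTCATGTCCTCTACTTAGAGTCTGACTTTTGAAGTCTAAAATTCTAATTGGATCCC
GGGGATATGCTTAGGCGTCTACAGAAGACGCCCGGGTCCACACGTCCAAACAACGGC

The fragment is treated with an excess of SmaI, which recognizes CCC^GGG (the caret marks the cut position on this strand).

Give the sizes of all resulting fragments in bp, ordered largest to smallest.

70, 33, 24 bp

SmaI sites (CCCGGG) start at positions 68, 101.
SmaI cuts after base 3 of each site, so after positions 70, 103.
Linear molecule, 2 cuts → 3 fragments:
  1–70 → 70 bp
  71–103 → 33 bp
  104–127 → 24 bp
Sorted largest to smallest: 70, 33, 24 bp.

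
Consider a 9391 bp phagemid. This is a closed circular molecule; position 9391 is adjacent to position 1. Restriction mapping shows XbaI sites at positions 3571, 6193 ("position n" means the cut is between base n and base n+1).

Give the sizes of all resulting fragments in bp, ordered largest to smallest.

6769, 2622 bp

Circular molecule, 2 cuts → 2 fragments:
  6193 − 3571 = 2622 bp
  wrap: 9391 − 6193 + 3571 = 6769 bp
Sorted largest to smallest: 6769, 2622 bp.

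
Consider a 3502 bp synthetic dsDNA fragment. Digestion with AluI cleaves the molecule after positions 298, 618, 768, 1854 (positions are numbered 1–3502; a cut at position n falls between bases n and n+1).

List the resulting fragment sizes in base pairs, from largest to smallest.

1648, 1086, 320, 298, 150 bp

Linear molecule, 4 cuts → 5 fragments:
  298 − 0 = 298 bp
  618 − 298 = 320 bp
  768 − 618 = 150 bp
  1854 − 768 = 1086 bp
  3502 − 1854 = 1648 bp
Sorted largest to smallest: 1648, 1086, 320, 298, 150 bp.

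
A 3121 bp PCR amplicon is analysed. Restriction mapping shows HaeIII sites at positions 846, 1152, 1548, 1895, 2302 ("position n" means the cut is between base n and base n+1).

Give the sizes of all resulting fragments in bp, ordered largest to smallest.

Linear molecule, 5 cuts → 6 fragments:
  846 − 0 = 846 bp
  1152 − 846 = 306 bp
  1548 − 1152 = 396 bp
  1895 − 1548 = 347 bp
  2302 − 1895 = 407 bp
  3121 − 2302 = 819 bp
Sorted largest to smallest: 846, 819, 407, 396, 347, 306 bp.

846, 819, 407, 396, 347, 306 bp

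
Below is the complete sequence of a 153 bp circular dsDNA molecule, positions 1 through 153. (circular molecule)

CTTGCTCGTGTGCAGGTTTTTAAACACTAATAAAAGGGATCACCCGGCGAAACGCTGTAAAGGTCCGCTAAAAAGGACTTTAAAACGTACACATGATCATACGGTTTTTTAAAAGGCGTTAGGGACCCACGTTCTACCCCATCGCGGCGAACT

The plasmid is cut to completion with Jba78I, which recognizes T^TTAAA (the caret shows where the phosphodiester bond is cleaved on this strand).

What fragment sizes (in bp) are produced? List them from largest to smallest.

Jba78I sites (TTTAAA) start at positions 19, 79, 108.
Jba78I cuts after the first base of each site, so after positions 19, 79, 108.
Circular molecule, 3 cuts → 3 fragments:
  20–79 → 60 bp
  80–108 → 29 bp
  109–153 then 1–19 → 45 + 19 = 64 bp
Sorted largest to smallest: 64, 60, 29 bp.

64, 60, 29 bp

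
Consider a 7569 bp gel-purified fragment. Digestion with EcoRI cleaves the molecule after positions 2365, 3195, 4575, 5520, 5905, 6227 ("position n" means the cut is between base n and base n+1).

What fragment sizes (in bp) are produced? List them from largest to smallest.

2365, 1380, 1342, 945, 830, 385, 322 bp

Linear molecule, 6 cuts → 7 fragments:
  2365 − 0 = 2365 bp
  3195 − 2365 = 830 bp
  4575 − 3195 = 1380 bp
  5520 − 4575 = 945 bp
  5905 − 5520 = 385 bp
  6227 − 5905 = 322 bp
  7569 − 6227 = 1342 bp
Sorted largest to smallest: 2365, 1380, 1342, 945, 830, 385, 322 bp.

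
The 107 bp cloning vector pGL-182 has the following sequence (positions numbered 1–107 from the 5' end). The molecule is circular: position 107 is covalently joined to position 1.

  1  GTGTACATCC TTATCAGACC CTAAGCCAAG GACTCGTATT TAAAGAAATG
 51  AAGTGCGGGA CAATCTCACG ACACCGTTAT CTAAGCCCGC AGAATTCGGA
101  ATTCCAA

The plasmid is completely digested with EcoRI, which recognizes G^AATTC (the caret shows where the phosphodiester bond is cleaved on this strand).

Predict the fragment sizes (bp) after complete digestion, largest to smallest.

EcoRI sites (GAATTC) start at positions 92, 99.
EcoRI cuts after the first base of each site, so after positions 92, 99.
Circular molecule, 2 cuts → 2 fragments:
  93–99 → 7 bp
  100–107 then 1–92 → 8 + 92 = 100 bp
Sorted largest to smallest: 100, 7 bp.

100, 7 bp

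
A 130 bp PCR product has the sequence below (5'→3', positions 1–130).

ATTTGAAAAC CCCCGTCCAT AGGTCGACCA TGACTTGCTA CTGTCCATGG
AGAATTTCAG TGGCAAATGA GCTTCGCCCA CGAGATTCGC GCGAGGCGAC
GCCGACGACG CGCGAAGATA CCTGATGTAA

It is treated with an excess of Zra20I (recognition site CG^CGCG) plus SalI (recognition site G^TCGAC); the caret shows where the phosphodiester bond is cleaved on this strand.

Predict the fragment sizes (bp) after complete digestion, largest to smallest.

66, 23, 21, 20 bp

Zra20I sites (CGCGCG) start at positions 88, 109.
Zra20I cuts after base 2 of each site, so after positions 89, 110.
The SalI site (GTCGAC) starts at position 23.
SalI cuts after the first base of each site, so after position 23.
Combined cut positions: 23, 89, 110.
Linear molecule, 3 cuts → 4 fragments:
  1–23 → 23 bp
  24–89 → 66 bp
  90–110 → 21 bp
  111–130 → 20 bp
Sorted largest to smallest: 66, 23, 21, 20 bp.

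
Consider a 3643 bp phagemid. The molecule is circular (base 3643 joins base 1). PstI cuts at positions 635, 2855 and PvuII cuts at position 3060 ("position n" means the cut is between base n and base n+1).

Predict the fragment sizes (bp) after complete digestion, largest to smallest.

Combined cut positions (sorted): 635, 2855, 3060.
Circular molecule, 3 cuts → 3 fragments:
  2855 − 635 = 2220 bp
  3060 − 2855 = 205 bp
  wrap: 3643 − 3060 + 635 = 1218 bp
Sorted largest to smallest: 2220, 1218, 205 bp.

2220, 1218, 205 bp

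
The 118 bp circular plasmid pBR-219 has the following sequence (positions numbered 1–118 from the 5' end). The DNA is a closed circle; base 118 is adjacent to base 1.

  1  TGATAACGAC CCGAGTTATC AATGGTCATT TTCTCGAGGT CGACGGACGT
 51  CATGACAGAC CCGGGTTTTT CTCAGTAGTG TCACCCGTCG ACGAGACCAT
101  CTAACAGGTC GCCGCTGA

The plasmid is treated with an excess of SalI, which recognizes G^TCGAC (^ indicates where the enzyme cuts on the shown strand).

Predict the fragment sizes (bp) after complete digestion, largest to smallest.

SalI sites (GTCGAC) start at positions 39, 87.
SalI cuts after the first base of each site, so after positions 39, 87.
Circular molecule, 2 cuts → 2 fragments:
  40–87 → 48 bp
  88–118 then 1–39 → 31 + 39 = 70 bp
Sorted largest to smallest: 70, 48 bp.

70, 48 bp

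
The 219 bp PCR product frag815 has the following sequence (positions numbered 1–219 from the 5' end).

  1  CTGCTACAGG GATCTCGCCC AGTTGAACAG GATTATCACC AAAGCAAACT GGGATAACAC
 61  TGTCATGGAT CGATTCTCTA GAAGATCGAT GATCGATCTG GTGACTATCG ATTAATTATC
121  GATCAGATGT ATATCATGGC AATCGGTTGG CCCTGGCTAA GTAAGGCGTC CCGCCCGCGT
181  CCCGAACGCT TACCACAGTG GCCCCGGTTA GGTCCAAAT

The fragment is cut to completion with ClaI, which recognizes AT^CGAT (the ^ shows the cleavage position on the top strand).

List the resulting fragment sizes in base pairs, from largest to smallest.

100, 70, 16, 15, 11, 7 bp

ClaI sites (ATCGAT) start at positions 69, 85, 92, 107, 118.
ClaI cuts after base 2 of each site, so after positions 70, 86, 93, 108, 119.
Linear molecule, 5 cuts → 6 fragments:
  1–70 → 70 bp
  71–86 → 16 bp
  87–93 → 7 bp
  94–108 → 15 bp
  109–119 → 11 bp
  120–219 → 100 bp
Sorted largest to smallest: 100, 70, 16, 15, 11, 7 bp.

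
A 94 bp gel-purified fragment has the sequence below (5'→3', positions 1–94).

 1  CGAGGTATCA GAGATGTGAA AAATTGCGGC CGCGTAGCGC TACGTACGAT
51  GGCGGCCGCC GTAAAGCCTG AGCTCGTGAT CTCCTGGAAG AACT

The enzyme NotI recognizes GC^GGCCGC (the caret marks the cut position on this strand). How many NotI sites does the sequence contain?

GCGGCCGC occurs starting at positions 26, 52.
NotI cuts at 2 sites.

2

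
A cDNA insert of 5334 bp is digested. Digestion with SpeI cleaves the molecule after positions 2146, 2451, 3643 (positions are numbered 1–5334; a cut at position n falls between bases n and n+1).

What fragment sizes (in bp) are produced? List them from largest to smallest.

2146, 1691, 1192, 305 bp

Linear molecule, 3 cuts → 4 fragments:
  2146 − 0 = 2146 bp
  2451 − 2146 = 305 bp
  3643 − 2451 = 1192 bp
  5334 − 3643 = 1691 bp
Sorted largest to smallest: 2146, 1691, 1192, 305 bp.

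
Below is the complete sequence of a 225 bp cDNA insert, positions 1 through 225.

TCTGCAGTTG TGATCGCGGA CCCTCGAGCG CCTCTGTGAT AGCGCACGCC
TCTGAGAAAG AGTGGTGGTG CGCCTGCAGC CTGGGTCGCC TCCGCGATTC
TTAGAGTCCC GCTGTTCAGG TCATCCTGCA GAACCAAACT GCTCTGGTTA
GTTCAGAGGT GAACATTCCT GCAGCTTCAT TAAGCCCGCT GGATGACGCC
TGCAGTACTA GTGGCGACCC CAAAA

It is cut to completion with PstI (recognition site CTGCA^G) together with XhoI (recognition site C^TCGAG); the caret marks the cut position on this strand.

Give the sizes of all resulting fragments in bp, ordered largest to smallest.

PstI sites (CTGCAG) start at positions 2, 74, 126, 169, 200.
PstI cuts after base 5 of each site (before the last base), so after positions 6, 78, 130, 173, 204.
The XhoI site (CTCGAG) starts at position 23.
XhoI cuts after the first base of each site, so after position 23.
Combined cut positions: 6, 23, 78, 130, 173, 204.
Linear molecule, 6 cuts → 7 fragments:
  1–6 → 6 bp
  7–23 → 17 bp
  24–78 → 55 bp
  79–130 → 52 bp
  131–173 → 43 bp
  174–204 → 31 bp
  205–225 → 21 bp
Sorted largest to smallest: 55, 52, 43, 31, 21, 17, 6 bp.

55, 52, 43, 31, 21, 17, 6 bp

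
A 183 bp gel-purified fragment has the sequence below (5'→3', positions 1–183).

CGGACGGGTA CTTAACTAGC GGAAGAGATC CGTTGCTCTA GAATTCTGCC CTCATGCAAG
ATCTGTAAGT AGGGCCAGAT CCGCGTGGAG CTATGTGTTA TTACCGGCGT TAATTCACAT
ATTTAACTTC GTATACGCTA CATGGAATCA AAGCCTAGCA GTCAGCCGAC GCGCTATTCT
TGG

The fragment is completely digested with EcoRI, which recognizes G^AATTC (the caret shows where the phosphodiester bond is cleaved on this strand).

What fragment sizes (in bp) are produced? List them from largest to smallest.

The EcoRI site (GAATTC) starts at position 41.
EcoRI cuts after the first base of each site, so after position 41.
Linear molecule, 1 cut → 2 fragments:
  1–41 → 41 bp
  42–183 → 142 bp
Sorted largest to smallest: 142, 41 bp.

142, 41 bp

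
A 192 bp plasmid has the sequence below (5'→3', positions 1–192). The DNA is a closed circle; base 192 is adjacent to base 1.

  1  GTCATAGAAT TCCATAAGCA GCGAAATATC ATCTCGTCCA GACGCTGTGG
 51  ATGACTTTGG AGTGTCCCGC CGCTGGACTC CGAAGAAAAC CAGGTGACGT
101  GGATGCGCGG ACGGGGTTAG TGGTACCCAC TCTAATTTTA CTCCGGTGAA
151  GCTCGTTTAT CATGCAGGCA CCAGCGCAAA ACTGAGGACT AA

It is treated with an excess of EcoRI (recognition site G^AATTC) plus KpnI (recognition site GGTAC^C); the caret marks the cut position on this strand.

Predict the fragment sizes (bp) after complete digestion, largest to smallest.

119, 73 bp

The EcoRI site (GAATTC) starts at position 7.
EcoRI cuts after the first base of each site, so after position 7.
The KpnI site (GGTACC) starts at position 122.
KpnI cuts after base 5 of each site (before the last base), so after position 126.
Combined cut positions: 7, 126.
Circular molecule, 2 cuts → 2 fragments:
  8–126 → 119 bp
  127–192 then 1–7 → 66 + 7 = 73 bp
Sorted largest to smallest: 119, 73 bp.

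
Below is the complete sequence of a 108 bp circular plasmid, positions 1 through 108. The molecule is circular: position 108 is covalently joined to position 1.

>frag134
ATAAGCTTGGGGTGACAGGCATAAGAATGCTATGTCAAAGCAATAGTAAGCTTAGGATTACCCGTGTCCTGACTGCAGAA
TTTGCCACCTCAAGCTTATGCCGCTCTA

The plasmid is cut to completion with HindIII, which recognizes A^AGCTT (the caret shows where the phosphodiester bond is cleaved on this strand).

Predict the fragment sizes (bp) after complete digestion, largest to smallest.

45, 44, 19 bp

HindIII sites (AAGCTT) start at positions 3, 48, 92.
HindIII cuts after the first base of each site, so after positions 3, 48, 92.
Circular molecule, 3 cuts → 3 fragments:
  4–48 → 45 bp
  49–92 → 44 bp
  93–108 then 1–3 → 16 + 3 = 19 bp
Sorted largest to smallest: 45, 44, 19 bp.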